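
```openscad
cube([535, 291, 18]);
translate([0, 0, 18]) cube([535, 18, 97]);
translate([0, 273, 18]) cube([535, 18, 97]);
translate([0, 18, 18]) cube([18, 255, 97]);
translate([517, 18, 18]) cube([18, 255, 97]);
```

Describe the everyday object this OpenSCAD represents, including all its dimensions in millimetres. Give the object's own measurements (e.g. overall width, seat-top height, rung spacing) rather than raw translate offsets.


An open-topped rectangular box: outside dimensions 535×291×115 mm, with a uniform wall and base thickness of 18 mm. The base is a full 535×291 slab on the floor; four walls sit on top of the base. The front and back walls (the −y and +y sides) span the full width; the two side walls fit between them.


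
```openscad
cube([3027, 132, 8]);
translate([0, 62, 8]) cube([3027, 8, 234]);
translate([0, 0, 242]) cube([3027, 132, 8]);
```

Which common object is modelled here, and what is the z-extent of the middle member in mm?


An I-beam. The web height is 234 mm.

Two wide flanges with a thin centred web — an I-beam. Overall 250 mm minus two 8 mm flanges gives a web of 250 − 2·8 = 234 mm.


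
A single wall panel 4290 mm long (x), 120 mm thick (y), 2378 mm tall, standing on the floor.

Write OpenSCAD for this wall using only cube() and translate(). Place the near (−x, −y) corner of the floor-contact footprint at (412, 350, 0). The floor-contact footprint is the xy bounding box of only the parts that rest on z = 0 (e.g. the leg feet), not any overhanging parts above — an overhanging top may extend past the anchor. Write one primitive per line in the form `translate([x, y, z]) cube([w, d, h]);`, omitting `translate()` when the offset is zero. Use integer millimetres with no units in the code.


translate([412, 350, 0]) cube([4290, 120, 2378]);


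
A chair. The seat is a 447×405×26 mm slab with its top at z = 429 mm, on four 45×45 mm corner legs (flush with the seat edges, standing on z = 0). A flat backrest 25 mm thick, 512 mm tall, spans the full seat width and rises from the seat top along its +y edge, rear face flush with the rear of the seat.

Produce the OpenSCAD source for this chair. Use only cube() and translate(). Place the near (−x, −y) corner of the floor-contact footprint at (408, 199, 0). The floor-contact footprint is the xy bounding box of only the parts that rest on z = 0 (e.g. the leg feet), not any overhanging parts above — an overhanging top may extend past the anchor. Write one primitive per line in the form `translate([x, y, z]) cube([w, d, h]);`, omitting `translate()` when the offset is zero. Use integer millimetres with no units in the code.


translate([408, 199, 403]) cube([447, 405, 26]);
translate([408, 199, 0]) cube([45, 45, 403]);
translate([810, 199, 0]) cube([45, 45, 403]);
translate([408, 559, 0]) cube([45, 45, 403]);
translate([810, 559, 0]) cube([45, 45, 403]);
translate([408, 579, 429]) cube([447, 25, 512]);


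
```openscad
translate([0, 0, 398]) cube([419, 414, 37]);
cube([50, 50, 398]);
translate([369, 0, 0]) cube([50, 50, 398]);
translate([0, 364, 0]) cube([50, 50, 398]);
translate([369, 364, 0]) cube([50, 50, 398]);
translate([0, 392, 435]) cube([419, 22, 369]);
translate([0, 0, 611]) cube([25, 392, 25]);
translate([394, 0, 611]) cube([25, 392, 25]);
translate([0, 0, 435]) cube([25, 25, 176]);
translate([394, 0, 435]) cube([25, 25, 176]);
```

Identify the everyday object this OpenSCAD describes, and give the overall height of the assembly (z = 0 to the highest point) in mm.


A chair. The overall height is 804 mm.

A slab on four corner posts with a tall panel at the back — a chair. The seat slab sits at z = 398 with thickness 37, and the 369 mm backrest starts at the seat top, so the overall height is 398 + 37 + 369 = 804 mm.


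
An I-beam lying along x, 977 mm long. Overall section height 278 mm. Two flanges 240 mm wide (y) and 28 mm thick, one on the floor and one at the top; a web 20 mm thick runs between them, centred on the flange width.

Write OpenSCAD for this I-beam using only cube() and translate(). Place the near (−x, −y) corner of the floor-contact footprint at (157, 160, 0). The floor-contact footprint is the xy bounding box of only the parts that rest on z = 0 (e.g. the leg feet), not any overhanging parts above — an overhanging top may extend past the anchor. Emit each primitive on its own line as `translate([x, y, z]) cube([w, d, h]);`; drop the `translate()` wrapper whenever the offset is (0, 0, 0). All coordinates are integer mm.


translate([157, 160, 0]) cube([977, 240, 28]);
translate([157, 270, 28]) cube([977, 20, 222]);
translate([157, 160, 250]) cube([977, 240, 28]);


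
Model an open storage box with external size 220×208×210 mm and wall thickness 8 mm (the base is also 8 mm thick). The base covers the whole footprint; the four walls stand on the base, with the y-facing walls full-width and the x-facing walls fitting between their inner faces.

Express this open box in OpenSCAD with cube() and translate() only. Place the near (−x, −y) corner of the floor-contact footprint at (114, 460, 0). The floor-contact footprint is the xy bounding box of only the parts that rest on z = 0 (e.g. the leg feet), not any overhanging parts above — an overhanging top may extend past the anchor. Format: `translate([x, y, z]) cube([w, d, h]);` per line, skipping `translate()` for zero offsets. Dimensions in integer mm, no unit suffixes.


translate([114, 460, 0]) cube([220, 208, 8]);
translate([114, 460, 8]) cube([220, 8, 202]);
translate([114, 660, 8]) cube([220, 8, 202]);
translate([114, 468, 8]) cube([8, 192, 202]);
translate([326, 468, 8]) cube([8, 192, 202]);


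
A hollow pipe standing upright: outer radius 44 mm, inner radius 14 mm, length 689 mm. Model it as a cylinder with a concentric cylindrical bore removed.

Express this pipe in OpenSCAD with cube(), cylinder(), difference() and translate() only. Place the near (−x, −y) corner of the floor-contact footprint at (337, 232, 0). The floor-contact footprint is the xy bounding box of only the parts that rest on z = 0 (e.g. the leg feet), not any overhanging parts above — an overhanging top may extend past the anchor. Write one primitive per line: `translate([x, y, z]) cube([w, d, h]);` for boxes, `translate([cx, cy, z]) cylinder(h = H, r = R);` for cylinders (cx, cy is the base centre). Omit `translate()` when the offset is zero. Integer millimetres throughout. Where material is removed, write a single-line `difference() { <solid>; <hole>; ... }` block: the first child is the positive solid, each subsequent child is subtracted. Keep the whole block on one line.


difference() { translate([381, 276, 0]) cylinder(h = 689, r = 44); translate([381, 276, 0]) cylinder(h = 689, r = 14); }


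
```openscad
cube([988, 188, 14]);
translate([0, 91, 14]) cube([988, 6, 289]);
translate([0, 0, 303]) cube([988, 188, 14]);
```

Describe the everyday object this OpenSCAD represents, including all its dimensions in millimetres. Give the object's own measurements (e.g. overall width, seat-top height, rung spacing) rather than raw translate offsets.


An I-beam lying along x, 988 mm long. Overall section height 317 mm. Two flanges 188 mm wide (y) and 14 mm thick, one on the floor and one at the top; a web 6 mm thick runs between them, centred on the flange width.


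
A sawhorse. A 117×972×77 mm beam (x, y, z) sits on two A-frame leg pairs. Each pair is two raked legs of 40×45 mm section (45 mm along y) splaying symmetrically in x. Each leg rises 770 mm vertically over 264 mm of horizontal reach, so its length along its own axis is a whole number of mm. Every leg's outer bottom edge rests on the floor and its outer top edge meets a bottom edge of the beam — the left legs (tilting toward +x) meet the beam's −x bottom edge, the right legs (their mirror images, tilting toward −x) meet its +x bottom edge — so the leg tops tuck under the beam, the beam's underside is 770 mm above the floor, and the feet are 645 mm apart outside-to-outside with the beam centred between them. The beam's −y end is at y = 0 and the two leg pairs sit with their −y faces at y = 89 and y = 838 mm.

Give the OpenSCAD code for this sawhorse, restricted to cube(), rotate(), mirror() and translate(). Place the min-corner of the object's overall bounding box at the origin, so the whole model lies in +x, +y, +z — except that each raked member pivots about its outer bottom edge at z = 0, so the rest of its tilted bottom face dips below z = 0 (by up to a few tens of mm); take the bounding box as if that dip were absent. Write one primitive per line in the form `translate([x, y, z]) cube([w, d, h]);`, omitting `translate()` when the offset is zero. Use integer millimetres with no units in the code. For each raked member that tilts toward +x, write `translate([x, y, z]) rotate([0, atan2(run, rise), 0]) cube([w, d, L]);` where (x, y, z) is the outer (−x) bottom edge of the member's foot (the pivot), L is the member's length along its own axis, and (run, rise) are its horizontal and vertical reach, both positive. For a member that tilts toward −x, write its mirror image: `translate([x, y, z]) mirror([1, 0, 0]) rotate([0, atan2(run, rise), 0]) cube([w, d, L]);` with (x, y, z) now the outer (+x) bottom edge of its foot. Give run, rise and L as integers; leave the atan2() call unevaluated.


translate([264, 0, 770]) cube([117, 972, 77]);
translate([0, 89, 0]) rotate([0, atan2(264, 770), 0]) cube([40, 45, 814]);
translate([645, 89, 0]) mirror([1, 0, 0]) rotate([0, atan2(264, 770), 0]) cube([40, 45, 814]);
translate([0, 838, 0]) rotate([0, atan2(264, 770), 0]) cube([40, 45, 814]);
translate([645, 838, 0]) mirror([1, 0, 0]) rotate([0, atan2(264, 770), 0]) cube([40, 45, 814]);


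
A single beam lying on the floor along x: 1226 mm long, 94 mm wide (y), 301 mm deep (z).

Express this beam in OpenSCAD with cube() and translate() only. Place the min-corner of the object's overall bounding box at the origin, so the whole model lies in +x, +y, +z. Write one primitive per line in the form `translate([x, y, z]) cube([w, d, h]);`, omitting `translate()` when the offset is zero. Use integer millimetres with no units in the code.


cube([1226, 94, 301]);


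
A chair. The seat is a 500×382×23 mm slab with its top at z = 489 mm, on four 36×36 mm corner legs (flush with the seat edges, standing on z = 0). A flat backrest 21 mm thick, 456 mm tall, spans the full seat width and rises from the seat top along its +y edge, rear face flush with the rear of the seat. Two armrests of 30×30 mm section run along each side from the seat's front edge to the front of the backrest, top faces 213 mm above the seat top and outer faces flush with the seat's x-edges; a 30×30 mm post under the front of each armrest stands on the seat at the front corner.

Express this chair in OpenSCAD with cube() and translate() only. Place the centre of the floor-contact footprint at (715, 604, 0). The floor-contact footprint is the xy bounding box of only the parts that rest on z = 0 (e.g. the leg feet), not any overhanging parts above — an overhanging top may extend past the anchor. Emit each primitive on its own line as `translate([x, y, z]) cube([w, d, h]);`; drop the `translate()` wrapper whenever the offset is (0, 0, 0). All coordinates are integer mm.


translate([465, 413, 466]) cube([500, 382, 23]);
translate([465, 413, 0]) cube([36, 36, 466]);
translate([929, 413, 0]) cube([36, 36, 466]);
translate([465, 759, 0]) cube([36, 36, 466]);
translate([929, 759, 0]) cube([36, 36, 466]);
translate([465, 774, 489]) cube([500, 21, 456]);
translate([465, 413, 672]) cube([30, 361, 30]);
translate([935, 413, 672]) cube([30, 361, 30]);
translate([465, 413, 489]) cube([30, 30, 183]);
translate([935, 413, 489]) cube([30, 30, 183]);


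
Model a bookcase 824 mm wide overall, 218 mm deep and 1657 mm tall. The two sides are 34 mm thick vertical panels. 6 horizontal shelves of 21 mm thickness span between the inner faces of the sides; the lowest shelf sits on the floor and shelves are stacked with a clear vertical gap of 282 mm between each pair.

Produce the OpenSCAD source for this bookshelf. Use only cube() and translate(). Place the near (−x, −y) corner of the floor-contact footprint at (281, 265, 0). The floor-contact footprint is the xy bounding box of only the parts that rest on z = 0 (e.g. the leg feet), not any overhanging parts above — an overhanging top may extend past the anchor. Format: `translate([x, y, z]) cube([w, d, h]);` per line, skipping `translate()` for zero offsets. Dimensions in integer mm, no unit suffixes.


translate([281, 265, 0]) cube([34, 218, 1657]);
translate([1071, 265, 0]) cube([34, 218, 1657]);
translate([315, 265, 0]) cube([756, 218, 21]);
translate([315, 265, 303]) cube([756, 218, 21]);
translate([315, 265, 606]) cube([756, 218, 21]);
translate([315, 265, 909]) cube([756, 218, 21]);
translate([315, 265, 1212]) cube([756, 218, 21]);
translate([315, 265, 1515]) cube([756, 218, 21]);


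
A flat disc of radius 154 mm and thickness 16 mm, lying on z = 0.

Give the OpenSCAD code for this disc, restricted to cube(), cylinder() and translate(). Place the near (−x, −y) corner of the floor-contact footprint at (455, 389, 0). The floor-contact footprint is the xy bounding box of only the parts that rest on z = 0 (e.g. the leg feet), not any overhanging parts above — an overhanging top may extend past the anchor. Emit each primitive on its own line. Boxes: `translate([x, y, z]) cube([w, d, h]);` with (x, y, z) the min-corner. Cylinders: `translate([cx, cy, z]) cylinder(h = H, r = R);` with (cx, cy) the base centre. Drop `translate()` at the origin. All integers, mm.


translate([609, 543, 0]) cylinder(h = 16, r = 154);


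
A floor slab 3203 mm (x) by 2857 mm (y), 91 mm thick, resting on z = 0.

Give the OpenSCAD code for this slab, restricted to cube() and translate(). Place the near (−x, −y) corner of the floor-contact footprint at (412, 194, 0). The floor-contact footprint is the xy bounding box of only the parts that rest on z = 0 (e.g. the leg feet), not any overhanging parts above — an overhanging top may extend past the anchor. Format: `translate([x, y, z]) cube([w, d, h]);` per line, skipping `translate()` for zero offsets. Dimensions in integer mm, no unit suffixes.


translate([412, 194, 0]) cube([3203, 2857, 91]);


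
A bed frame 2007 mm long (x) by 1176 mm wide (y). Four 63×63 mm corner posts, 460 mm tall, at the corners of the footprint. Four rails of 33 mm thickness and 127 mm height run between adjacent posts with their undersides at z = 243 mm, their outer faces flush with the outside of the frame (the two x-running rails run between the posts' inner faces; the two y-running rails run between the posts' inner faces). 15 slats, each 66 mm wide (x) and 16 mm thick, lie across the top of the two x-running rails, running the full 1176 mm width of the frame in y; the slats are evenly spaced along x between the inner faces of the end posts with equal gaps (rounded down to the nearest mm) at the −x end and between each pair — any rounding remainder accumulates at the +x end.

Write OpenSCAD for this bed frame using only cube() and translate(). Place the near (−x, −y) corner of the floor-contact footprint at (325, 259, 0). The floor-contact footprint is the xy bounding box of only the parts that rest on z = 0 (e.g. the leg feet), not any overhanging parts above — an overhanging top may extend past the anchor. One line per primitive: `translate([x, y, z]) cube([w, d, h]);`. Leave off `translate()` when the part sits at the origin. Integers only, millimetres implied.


// slat z = rail_z + rail_h = 243 + 127 = 370
// slat gap = ⌊(1881 − 15·66) / 16⌋ = 55
translate([325, 259, 0]) cube([63, 63, 460]);
translate([325, 1372, 0]) cube([63, 63, 460]);
translate([2269, 259, 0]) cube([63, 63, 460]);
translate([2269, 1372, 0]) cube([63, 63, 460]);
translate([388, 259, 243]) cube([1881, 33, 127]);
translate([388, 1402, 243]) cube([1881, 33, 127]);
translate([325, 322, 243]) cube([33, 1050, 127]);
translate([2299, 322, 243]) cube([33, 1050, 127]);
translate([443, 259, 370]) cube([66, 1176, 16]);
translate([564, 259, 370]) cube([66, 1176, 16]);
translate([685, 259, 370]) cube([66, 1176, 16]);
translate([806, 259, 370]) cube([66, 1176, 16]);
translate([927, 259, 370]) cube([66, 1176, 16]);
translate([1048, 259, 370]) cube([66, 1176, 16]);
translate([1169, 259, 370]) cube([66, 1176, 16]);
translate([1290, 259, 370]) cube([66, 1176, 16]);
translate([1411, 259, 370]) cube([66, 1176, 16]);
translate([1532, 259, 370]) cube([66, 1176, 16]);
translate([1653, 259, 370]) cube([66, 1176, 16]);
translate([1774, 259, 370]) cube([66, 1176, 16]);
translate([1895, 259, 370]) cube([66, 1176, 16]);
translate([2016, 259, 370]) cube([66, 1176, 16]);
translate([2137, 259, 370]) cube([66, 1176, 16]);


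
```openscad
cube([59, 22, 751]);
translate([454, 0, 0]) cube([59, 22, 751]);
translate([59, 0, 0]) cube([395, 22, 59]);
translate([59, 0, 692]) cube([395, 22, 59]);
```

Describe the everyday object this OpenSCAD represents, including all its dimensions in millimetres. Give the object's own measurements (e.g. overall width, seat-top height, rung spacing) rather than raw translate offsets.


A rectangular picture frame lying in the x–z plane (depth along y). The opening is 395 mm wide (x) by 633 mm tall (z), surrounded by a border 59 mm wide on all four sides. The frame is 22 mm deep and is made of two full-height vertical stiles with two horizontal rails fitted between them.


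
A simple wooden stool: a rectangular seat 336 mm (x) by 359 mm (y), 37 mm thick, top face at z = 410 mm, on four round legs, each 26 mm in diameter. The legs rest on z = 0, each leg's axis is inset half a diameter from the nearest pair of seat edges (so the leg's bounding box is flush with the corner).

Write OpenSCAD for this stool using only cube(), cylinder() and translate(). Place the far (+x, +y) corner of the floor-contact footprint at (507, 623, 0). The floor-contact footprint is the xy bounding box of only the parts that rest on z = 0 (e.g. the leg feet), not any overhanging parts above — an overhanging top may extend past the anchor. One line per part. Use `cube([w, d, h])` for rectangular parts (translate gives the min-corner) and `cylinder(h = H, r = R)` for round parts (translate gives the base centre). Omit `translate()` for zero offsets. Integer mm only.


// leg_h = 410 - 37 = 373
translate([171, 264, 373]) cube([336, 359, 37]);
translate([184, 277, 0]) cylinder(h = 373, r = 13);
translate([494, 277, 0]) cylinder(h = 373, r = 13);
translate([184, 610, 0]) cylinder(h = 373, r = 13);
translate([494, 610, 0]) cylinder(h = 373, r = 13);


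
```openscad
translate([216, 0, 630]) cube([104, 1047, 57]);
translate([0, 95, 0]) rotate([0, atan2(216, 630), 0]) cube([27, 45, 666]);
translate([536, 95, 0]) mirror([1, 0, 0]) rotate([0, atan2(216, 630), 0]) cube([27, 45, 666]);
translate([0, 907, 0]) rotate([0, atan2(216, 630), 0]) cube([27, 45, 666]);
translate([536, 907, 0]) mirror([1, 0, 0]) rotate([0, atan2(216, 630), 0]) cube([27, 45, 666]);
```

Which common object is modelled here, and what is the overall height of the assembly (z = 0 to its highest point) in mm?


A sawhorse. The overall height is 687 mm.

A beam across two mirrored pairs of raked legs — a sawhorse. The beam's underside is at z = 630 (matching the legs' vertical rise in atan2(216, 630)) and the beam is 57 mm tall, so its top is at 630 + 57 = 687 mm. The raked legs top out at the beam's underside, so that is the highest point.


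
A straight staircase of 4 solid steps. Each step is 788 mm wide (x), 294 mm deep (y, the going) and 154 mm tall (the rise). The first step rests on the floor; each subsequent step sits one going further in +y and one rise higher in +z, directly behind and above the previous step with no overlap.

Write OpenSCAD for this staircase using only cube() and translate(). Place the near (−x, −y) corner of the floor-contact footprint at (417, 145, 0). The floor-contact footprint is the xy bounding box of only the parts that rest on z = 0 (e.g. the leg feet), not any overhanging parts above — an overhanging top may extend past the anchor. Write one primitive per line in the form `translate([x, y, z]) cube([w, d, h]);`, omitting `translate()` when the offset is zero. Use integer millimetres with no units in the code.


translate([417, 145, 0]) cube([788, 294, 154]);
translate([417, 439, 154]) cube([788, 294, 154]);
translate([417, 733, 308]) cube([788, 294, 154]);
translate([417, 1027, 462]) cube([788, 294, 154]);


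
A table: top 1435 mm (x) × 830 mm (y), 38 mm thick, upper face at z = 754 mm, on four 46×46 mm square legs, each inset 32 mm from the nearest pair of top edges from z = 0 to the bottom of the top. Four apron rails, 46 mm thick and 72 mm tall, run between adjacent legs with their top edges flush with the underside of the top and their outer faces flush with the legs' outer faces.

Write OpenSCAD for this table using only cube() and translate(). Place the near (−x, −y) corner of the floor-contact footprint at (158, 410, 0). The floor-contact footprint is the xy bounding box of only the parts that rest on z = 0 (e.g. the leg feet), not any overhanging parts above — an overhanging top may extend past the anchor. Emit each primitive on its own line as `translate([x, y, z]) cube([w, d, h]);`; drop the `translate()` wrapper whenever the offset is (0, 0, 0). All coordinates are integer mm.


translate([126, 378, 716]) cube([1435, 830, 38]);
translate([158, 410, 0]) cube([46, 46, 716]);
translate([1483, 410, 0]) cube([46, 46, 716]);
translate([158, 1130, 0]) cube([46, 46, 716]);
translate([1483, 1130, 0]) cube([46, 46, 716]);
translate([204, 410, 644]) cube([1279, 46, 72]);
translate([204, 1130, 644]) cube([1279, 46, 72]);
translate([158, 456, 644]) cube([46, 674, 72]);
translate([1483, 456, 644]) cube([46, 674, 72]);


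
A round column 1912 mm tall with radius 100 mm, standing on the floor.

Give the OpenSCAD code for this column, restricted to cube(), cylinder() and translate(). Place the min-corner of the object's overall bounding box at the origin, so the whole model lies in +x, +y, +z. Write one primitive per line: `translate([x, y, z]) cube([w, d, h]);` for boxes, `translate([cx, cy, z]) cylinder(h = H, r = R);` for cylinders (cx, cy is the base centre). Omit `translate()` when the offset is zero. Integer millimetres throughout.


translate([100, 100, 0]) cylinder(h = 1912, r = 100);


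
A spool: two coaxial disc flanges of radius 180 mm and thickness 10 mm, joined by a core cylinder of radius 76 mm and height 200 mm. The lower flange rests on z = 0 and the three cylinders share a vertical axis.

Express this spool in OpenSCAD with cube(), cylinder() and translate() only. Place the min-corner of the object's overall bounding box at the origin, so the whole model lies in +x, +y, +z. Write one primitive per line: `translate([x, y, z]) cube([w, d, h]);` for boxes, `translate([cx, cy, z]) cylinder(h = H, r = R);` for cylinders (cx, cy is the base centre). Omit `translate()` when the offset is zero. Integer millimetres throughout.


translate([180, 180, 0]) cylinder(h = 10, r = 180);
translate([180, 180, 10]) cylinder(h = 200, r = 76);
translate([180, 180, 210]) cylinder(h = 10, r = 180);


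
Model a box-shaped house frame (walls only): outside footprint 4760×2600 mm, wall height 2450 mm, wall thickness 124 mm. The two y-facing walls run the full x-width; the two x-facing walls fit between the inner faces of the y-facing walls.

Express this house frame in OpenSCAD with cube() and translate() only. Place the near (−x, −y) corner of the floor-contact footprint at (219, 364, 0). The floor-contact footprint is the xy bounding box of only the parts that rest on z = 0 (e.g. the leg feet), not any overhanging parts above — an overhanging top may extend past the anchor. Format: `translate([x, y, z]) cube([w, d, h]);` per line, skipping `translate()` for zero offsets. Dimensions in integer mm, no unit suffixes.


translate([219, 364, 0]) cube([4760, 124, 2450]);
translate([219, 2840, 0]) cube([4760, 124, 2450]);
translate([219, 488, 0]) cube([124, 2352, 2450]);
translate([4855, 488, 0]) cube([124, 2352, 2450]);


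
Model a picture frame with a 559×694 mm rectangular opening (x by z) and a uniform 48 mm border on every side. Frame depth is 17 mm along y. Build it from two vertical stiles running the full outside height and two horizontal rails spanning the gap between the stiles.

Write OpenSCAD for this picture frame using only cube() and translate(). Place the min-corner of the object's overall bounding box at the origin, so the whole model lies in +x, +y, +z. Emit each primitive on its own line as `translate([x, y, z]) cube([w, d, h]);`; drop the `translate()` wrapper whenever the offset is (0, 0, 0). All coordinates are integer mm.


cube([48, 17, 790]);
translate([607, 0, 0]) cube([48, 17, 790]);
translate([48, 0, 0]) cube([559, 17, 48]);
translate([48, 0, 742]) cube([559, 17, 48]);


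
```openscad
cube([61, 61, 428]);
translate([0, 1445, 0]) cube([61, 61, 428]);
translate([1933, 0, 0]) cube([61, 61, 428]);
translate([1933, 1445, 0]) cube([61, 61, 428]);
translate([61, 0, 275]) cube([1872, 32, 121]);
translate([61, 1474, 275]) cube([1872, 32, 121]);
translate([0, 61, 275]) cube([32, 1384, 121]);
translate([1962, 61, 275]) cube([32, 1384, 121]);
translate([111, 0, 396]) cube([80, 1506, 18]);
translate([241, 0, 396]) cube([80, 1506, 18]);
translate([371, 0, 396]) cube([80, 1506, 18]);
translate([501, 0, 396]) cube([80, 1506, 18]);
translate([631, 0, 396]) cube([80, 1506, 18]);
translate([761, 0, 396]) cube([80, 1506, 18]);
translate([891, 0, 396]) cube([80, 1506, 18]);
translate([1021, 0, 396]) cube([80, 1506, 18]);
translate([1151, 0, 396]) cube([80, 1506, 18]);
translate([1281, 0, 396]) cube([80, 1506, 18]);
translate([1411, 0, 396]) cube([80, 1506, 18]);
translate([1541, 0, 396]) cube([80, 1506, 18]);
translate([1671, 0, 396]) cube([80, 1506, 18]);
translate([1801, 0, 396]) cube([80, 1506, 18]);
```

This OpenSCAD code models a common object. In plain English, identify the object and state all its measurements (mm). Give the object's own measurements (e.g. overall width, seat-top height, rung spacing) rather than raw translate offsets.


A bed frame 1994 mm long (x) by 1506 mm wide (y). Four 61×61 mm corner posts, 428 mm tall, at the corners of the footprint. Four rails of 32 mm thickness and 121 mm height run between adjacent posts with their undersides at z = 275 mm, their outer faces flush with the outside of the frame (the two x-running rails run between the posts' inner faces; the two y-running rails run between the posts' inner faces). 14 slats, each 80 mm wide (x) and 18 mm thick, lie across the top of the two x-running rails, running the full 1506 mm width of the frame in y; along x they sit between the end posts with a 50 mm gap after the −x posts and between neighbouring slats, leaving 52 mm before the +x posts.


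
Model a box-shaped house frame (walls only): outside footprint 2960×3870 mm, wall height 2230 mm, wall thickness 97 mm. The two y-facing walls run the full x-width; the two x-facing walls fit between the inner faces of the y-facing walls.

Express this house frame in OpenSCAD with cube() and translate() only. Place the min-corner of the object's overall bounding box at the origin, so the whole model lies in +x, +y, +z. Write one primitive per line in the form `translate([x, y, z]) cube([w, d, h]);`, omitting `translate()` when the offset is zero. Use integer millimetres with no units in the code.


cube([2960, 97, 2230]);
translate([0, 3773, 0]) cube([2960, 97, 2230]);
translate([0, 97, 0]) cube([97, 3676, 2230]);
translate([2863, 97, 0]) cube([97, 3676, 2230]);


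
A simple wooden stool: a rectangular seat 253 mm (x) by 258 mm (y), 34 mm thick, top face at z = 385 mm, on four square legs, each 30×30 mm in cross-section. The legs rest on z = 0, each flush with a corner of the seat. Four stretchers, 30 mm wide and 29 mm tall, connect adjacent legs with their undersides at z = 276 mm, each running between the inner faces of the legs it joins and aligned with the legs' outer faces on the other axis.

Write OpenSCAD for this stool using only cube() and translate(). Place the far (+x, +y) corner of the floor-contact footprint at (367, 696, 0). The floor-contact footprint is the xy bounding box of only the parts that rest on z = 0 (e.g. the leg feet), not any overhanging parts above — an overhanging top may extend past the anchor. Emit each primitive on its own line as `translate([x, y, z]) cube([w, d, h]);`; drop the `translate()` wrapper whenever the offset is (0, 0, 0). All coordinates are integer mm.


translate([114, 438, 351]) cube([253, 258, 34]);
translate([114, 438, 0]) cube([30, 30, 351]);
translate([337, 438, 0]) cube([30, 30, 351]);
translate([114, 666, 0]) cube([30, 30, 351]);
translate([337, 666, 0]) cube([30, 30, 351]);
translate([144, 438, 276]) cube([193, 30, 29]);
translate([144, 666, 276]) cube([193, 30, 29]);
translate([114, 468, 276]) cube([30, 198, 29]);
translate([337, 468, 276]) cube([30, 198, 29]);


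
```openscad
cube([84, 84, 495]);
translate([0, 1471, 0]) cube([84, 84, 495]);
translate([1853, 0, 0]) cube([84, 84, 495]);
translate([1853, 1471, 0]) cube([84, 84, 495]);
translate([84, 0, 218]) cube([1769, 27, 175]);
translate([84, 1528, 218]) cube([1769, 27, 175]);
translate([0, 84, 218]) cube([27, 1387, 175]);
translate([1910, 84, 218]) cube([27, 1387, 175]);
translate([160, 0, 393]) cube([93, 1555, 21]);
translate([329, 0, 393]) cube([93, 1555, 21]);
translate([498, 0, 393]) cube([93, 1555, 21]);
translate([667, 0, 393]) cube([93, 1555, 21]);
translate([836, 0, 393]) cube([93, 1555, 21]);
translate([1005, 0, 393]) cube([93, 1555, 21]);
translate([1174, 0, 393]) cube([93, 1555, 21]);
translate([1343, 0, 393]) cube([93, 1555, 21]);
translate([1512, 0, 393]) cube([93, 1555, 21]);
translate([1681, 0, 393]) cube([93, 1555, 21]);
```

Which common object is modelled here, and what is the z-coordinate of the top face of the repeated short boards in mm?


A bed frame. The slat-top height is 414 mm.

Four posts, four rails, and a row of slats — a bed frame. Slats sit on the rails at z = 218 + 175 = 393; with slat thickness 21, the top is 414 mm.


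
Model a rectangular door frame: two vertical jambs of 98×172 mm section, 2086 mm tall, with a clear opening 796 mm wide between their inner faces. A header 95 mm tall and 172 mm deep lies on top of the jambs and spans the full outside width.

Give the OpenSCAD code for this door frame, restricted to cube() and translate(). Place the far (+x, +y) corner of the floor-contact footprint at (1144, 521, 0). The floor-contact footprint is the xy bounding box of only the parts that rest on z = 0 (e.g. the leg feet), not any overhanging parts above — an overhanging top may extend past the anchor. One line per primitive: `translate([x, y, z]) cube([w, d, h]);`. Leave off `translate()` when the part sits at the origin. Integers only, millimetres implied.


translate([152, 349, 0]) cube([98, 172, 2086]);
translate([1046, 349, 0]) cube([98, 172, 2086]);
translate([152, 349, 2086]) cube([992, 172, 95]);


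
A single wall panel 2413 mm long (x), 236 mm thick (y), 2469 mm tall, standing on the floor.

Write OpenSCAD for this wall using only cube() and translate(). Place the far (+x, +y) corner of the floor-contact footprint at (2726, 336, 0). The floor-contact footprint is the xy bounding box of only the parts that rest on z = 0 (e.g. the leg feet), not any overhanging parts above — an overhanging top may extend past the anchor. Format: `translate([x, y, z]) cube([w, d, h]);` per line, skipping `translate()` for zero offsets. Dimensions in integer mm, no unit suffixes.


translate([313, 100, 0]) cube([2413, 236, 2469]);


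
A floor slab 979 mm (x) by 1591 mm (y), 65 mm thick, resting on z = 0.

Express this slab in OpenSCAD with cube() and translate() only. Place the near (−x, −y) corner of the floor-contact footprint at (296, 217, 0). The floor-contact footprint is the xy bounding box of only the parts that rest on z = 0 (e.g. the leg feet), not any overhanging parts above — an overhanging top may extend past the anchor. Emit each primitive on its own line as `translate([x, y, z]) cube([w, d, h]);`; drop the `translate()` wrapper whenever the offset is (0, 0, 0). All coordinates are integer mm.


translate([296, 217, 0]) cube([979, 1591, 65]);


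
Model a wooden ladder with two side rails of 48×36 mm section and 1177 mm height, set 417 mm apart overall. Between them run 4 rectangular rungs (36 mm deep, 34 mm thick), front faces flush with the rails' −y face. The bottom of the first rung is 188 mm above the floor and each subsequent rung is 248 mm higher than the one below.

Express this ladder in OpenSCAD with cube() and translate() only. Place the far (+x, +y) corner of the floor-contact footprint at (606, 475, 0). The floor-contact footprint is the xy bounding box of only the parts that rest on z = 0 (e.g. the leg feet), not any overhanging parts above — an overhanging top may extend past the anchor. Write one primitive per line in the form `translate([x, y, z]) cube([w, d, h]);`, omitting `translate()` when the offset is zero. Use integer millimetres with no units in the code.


translate([189, 439, 0]) cube([48, 36, 1177]);
translate([558, 439, 0]) cube([48, 36, 1177]);
translate([237, 439, 188]) cube([321, 36, 34]);
translate([237, 439, 436]) cube([321, 36, 34]);
translate([237, 439, 684]) cube([321, 36, 34]);
translate([237, 439, 932]) cube([321, 36, 34]);


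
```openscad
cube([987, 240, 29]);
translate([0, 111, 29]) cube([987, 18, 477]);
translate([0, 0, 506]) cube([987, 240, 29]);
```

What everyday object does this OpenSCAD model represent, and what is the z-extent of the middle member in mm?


An I-beam. The web height is 477 mm.

Two wide flanges with a thin centred web — an I-beam. Overall 535 mm minus two 29 mm flanges gives a web of 535 − 2·29 = 477 mm.


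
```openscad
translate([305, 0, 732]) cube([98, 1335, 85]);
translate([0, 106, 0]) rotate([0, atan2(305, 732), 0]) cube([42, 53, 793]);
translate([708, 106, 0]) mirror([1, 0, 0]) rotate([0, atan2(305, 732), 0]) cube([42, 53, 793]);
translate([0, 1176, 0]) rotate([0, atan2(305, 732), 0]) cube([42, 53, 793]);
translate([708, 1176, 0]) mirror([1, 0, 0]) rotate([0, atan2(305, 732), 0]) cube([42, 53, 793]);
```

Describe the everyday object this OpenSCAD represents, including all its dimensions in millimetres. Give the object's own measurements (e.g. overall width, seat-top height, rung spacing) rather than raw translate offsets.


A sawhorse. A 98×1335×85 mm beam (x, y, z) sits on two A-frame leg pairs. Each pair is two raked legs of 42×53 mm section (53 mm along y) splaying symmetrically in x. Each leg rises 732 mm vertically over 305 mm of horizontal reach and is 793 mm long along its own axis. Every leg's outer bottom edge rests on the floor and its outer top edge meets a bottom edge of the beam — the left legs (tilting toward +x) meet the beam's −x bottom edge, the right legs (their mirror images, tilting toward −x) meet its +x bottom edge — so the leg tops tuck under the beam, the beam's underside is 732 mm above the floor, and the feet are 708 mm apart outside-to-outside with the beam centred between them. The two leg pairs are set in 106 mm from either end of the beam.


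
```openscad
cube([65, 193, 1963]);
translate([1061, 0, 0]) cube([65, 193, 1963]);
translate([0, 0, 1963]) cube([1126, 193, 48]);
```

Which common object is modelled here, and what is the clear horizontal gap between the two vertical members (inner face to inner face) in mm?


A door frame. The clear opening width is 996 mm.

Two 1963 mm tall posts with a header on top — a door frame. The left jamb is 65 mm wide at x = 0; the right jamb starts at x = 1061. The clear opening is 1061 − 65 = 996 mm.


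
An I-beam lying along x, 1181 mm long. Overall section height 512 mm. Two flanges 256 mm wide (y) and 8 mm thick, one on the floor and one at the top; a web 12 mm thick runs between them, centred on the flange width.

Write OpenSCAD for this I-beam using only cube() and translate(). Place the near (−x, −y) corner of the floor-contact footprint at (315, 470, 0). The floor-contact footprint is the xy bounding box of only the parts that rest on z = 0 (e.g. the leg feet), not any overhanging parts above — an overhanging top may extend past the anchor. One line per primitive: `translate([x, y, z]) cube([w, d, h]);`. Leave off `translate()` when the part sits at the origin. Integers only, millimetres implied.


translate([315, 470, 0]) cube([1181, 256, 8]);
translate([315, 592, 8]) cube([1181, 12, 496]);
translate([315, 470, 504]) cube([1181, 256, 8]);


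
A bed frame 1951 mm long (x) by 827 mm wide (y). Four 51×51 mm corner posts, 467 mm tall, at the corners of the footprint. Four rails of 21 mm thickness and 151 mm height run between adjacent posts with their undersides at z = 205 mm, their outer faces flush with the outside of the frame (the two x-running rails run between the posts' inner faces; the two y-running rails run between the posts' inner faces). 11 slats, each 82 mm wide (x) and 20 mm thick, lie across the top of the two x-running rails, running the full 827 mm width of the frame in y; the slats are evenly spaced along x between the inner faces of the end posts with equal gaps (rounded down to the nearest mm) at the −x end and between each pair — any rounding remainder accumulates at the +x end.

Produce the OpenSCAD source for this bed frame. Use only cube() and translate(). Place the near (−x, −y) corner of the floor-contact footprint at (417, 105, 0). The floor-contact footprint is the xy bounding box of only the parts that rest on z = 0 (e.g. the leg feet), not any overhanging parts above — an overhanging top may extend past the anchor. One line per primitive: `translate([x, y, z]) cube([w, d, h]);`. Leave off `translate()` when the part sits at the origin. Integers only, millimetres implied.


translate([417, 105, 0]) cube([51, 51, 467]);
translate([417, 881, 0]) cube([51, 51, 467]);
translate([2317, 105, 0]) cube([51, 51, 467]);
translate([2317, 881, 0]) cube([51, 51, 467]);
translate([468, 105, 205]) cube([1849, 21, 151]);
translate([468, 911, 205]) cube([1849, 21, 151]);
translate([417, 156, 205]) cube([21, 725, 151]);
translate([2347, 156, 205]) cube([21, 725, 151]);
translate([546, 105, 356]) cube([82, 827, 20]);
translate([706, 105, 356]) cube([82, 827, 20]);
translate([866, 105, 356]) cube([82, 827, 20]);
translate([1026, 105, 356]) cube([82, 827, 20]);
translate([1186, 105, 356]) cube([82, 827, 20]);
translate([1346, 105, 356]) cube([82, 827, 20]);
translate([1506, 105, 356]) cube([82, 827, 20]);
translate([1666, 105, 356]) cube([82, 827, 20]);
translate([1826, 105, 356]) cube([82, 827, 20]);
translate([1986, 105, 356]) cube([82, 827, 20]);
translate([2146, 105, 356]) cube([82, 827, 20]);


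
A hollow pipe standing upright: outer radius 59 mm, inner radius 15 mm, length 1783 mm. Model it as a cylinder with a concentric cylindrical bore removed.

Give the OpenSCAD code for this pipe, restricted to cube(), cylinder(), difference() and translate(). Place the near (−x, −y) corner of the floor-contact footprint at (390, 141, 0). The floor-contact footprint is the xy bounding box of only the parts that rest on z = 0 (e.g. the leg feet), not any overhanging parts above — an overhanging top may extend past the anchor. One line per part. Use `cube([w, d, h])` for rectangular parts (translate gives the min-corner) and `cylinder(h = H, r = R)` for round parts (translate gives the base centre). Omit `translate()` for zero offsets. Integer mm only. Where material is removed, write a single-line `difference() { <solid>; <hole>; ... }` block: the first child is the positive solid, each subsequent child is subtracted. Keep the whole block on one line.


difference() { translate([449, 200, 0]) cylinder(h = 1783, r = 59); translate([449, 200, 0]) cylinder(h = 1783, r = 15); }


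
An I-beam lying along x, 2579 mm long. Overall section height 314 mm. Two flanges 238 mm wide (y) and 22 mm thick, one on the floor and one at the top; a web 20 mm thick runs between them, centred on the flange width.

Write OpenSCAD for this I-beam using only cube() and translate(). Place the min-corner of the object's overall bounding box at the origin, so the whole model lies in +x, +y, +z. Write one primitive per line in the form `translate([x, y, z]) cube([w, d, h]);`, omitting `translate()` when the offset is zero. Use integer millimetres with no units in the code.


cube([2579, 238, 22]);
translate([0, 109, 22]) cube([2579, 20, 270]);
translate([0, 0, 292]) cube([2579, 238, 22]);
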